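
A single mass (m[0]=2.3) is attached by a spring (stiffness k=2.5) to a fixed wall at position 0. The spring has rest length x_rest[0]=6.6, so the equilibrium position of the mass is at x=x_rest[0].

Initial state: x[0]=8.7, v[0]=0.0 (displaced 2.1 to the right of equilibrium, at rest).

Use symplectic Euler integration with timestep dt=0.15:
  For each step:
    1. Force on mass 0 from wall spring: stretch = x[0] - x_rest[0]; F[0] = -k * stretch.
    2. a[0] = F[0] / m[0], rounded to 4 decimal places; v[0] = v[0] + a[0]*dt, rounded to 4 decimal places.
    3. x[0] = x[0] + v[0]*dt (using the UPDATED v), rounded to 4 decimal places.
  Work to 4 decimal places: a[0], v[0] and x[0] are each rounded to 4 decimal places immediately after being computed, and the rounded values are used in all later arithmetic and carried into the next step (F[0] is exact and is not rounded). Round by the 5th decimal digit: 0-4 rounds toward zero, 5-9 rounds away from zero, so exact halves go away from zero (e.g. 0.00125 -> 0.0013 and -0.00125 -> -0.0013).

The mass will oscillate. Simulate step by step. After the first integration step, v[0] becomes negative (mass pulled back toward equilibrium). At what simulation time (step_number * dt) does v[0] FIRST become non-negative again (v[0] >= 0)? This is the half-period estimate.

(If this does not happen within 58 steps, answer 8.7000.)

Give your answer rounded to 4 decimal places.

Step 0: x=[8.7000] v=[0.0000]
Step 1: x=[8.6486] v=[-0.3424]
Step 2: x=[8.5471] v=[-0.6764]
Step 3: x=[8.3980] v=[-0.9939]
Step 4: x=[8.2050] v=[-1.2870]
Step 5: x=[7.9727] v=[-1.5487]
Step 6: x=[7.7068] v=[-1.7725]
Step 7: x=[7.4139] v=[-1.9530]
Step 8: x=[7.1010] v=[-2.0857]
Step 9: x=[6.7759] v=[-2.1674]
Step 10: x=[6.4465] v=[-2.1961]
Step 11: x=[6.1208] v=[-2.1711]
Step 12: x=[5.8069] v=[-2.0930]
Step 13: x=[5.5123] v=[-1.9637]
Step 14: x=[5.2443] v=[-1.7864]
Step 15: x=[5.0095] v=[-1.5654]
Step 16: x=[4.8136] v=[-1.3061]
Step 17: x=[4.6614] v=[-1.0148]
Step 18: x=[4.5566] v=[-0.6987]
Step 19: x=[4.5018] v=[-0.3655]
Step 20: x=[4.4983] v=[-0.0234]
Step 21: x=[4.5462] v=[0.3193]
First v>=0 after going negative at step 21, time=3.1500

Answer: 3.1500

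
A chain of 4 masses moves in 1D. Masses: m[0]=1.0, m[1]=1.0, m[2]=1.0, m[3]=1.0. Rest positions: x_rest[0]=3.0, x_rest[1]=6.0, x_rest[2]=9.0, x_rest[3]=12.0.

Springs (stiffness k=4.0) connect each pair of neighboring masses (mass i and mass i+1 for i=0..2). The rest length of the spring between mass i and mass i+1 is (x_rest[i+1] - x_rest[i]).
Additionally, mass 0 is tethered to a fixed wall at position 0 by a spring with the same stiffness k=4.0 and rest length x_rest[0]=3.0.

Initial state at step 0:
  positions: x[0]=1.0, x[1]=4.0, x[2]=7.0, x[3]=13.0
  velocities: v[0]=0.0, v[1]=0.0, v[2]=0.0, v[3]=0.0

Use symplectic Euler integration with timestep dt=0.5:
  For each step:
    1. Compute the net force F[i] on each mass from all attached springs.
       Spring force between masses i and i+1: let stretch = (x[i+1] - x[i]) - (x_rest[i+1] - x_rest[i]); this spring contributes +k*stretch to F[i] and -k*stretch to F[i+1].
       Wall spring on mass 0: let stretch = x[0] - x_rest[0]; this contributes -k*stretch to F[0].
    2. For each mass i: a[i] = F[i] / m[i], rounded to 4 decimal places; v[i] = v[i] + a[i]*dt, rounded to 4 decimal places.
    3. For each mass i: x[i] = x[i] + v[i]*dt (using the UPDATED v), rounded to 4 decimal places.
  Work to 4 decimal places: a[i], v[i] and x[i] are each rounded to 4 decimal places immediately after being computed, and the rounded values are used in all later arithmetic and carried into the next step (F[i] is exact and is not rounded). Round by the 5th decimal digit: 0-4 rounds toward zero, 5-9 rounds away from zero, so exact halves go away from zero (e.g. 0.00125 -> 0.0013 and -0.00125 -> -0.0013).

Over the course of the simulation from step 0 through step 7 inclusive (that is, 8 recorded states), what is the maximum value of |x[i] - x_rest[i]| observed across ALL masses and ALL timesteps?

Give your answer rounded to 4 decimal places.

Step 0: x=[1.0000 4.0000 7.0000 13.0000] v=[0.0000 0.0000 0.0000 0.0000]
Step 1: x=[3.0000 4.0000 10.0000 10.0000] v=[4.0000 0.0000 6.0000 -6.0000]
Step 2: x=[3.0000 9.0000 7.0000 10.0000] v=[0.0000 10.0000 -6.0000 0.0000]
Step 3: x=[6.0000 6.0000 9.0000 10.0000] v=[6.0000 -6.0000 4.0000 0.0000]
Step 4: x=[3.0000 6.0000 9.0000 12.0000] v=[-6.0000 0.0000 0.0000 4.0000]
Step 5: x=[0.0000 6.0000 9.0000 14.0000] v=[-6.0000 0.0000 0.0000 4.0000]
Step 6: x=[3.0000 3.0000 11.0000 14.0000] v=[6.0000 -6.0000 4.0000 0.0000]
Step 7: x=[3.0000 8.0000 8.0000 14.0000] v=[0.0000 10.0000 -6.0000 0.0000]
Max displacement = 3.0000

Answer: 3.0000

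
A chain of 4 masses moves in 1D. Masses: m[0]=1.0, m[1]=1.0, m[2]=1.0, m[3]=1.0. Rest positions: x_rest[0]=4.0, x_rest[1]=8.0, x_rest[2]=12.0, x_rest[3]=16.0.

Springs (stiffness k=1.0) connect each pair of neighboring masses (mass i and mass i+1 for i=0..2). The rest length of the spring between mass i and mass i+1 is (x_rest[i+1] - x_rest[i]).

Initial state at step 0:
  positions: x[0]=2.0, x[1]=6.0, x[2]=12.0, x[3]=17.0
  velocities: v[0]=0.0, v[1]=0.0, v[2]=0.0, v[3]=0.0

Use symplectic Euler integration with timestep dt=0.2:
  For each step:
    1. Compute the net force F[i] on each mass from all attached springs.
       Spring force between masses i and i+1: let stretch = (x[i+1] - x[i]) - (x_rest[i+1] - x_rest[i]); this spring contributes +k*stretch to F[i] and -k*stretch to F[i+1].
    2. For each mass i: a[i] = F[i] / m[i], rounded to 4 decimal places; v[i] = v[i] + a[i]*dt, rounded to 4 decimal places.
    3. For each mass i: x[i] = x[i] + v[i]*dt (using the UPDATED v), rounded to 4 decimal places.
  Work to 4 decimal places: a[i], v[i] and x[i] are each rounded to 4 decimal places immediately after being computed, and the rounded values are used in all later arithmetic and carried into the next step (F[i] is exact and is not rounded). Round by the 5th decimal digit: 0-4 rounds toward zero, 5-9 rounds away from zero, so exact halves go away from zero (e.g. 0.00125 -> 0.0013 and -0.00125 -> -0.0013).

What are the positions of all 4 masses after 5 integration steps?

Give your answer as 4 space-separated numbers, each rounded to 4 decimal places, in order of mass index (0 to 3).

Step 0: x=[2.0000 6.0000 12.0000 17.0000] v=[0.0000 0.0000 0.0000 0.0000]
Step 1: x=[2.0000 6.0800 11.9600 16.9600] v=[0.0000 0.4000 -0.2000 -0.2000]
Step 2: x=[2.0032 6.2320 11.8848 16.8800] v=[0.0160 0.7600 -0.3760 -0.4000]
Step 3: x=[2.0156 6.4410 11.7833 16.7602] v=[0.0618 1.0448 -0.5075 -0.5990]
Step 4: x=[2.0450 6.6866 11.6672 16.6013] v=[0.1469 1.2282 -0.5806 -0.7944]
Step 5: x=[2.1000 6.9458 11.5492 16.4051] v=[0.2752 1.2960 -0.5899 -0.9812]

Answer: 2.1000 6.9458 11.5492 16.4051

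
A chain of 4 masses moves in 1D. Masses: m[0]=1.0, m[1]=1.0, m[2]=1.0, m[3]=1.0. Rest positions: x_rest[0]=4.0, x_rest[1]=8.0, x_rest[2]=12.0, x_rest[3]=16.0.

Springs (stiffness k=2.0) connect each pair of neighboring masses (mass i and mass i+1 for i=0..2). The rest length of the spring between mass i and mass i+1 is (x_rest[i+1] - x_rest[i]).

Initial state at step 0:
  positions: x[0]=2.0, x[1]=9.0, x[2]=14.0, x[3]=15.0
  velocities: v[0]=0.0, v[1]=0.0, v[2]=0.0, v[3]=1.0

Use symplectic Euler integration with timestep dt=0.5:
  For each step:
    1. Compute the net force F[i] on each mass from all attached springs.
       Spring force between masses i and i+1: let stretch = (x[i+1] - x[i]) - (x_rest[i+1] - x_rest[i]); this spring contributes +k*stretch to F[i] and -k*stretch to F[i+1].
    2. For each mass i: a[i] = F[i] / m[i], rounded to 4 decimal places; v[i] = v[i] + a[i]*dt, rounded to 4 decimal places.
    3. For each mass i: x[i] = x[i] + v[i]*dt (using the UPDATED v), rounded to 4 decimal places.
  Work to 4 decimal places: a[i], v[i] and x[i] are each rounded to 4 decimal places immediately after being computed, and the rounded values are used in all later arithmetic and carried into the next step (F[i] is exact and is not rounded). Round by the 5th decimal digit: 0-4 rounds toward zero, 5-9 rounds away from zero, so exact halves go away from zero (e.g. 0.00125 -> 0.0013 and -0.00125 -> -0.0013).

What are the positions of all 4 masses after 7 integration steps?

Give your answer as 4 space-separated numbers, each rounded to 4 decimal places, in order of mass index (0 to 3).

Step 0: x=[2.0000 9.0000 14.0000 15.0000] v=[0.0000 0.0000 0.0000 1.0000]
Step 1: x=[3.5000 8.0000 12.0000 17.0000] v=[3.0000 -2.0000 -4.0000 4.0000]
Step 2: x=[5.2500 6.7500 10.5000 18.5000] v=[3.5000 -2.5000 -3.0000 3.0000]
Step 3: x=[5.7500 6.6250 11.1250 18.0000] v=[1.0000 -0.2500 1.2500 -1.0000]
Step 4: x=[4.6875 8.3125 12.9375 16.0625] v=[-2.1250 3.3750 3.6250 -3.8750]
Step 5: x=[3.4375 10.5000 14.0000 14.5625] v=[-2.5000 4.3750 2.1250 -3.0000]
Step 6: x=[3.7188 10.9063 13.5938 14.7813] v=[0.5625 0.8125 -0.8125 0.4375]
Step 7: x=[5.5938 9.0626 12.4376 16.4063] v=[3.7500 -3.6875 -2.3125 3.2500]

Answer: 5.5938 9.0626 12.4376 16.4063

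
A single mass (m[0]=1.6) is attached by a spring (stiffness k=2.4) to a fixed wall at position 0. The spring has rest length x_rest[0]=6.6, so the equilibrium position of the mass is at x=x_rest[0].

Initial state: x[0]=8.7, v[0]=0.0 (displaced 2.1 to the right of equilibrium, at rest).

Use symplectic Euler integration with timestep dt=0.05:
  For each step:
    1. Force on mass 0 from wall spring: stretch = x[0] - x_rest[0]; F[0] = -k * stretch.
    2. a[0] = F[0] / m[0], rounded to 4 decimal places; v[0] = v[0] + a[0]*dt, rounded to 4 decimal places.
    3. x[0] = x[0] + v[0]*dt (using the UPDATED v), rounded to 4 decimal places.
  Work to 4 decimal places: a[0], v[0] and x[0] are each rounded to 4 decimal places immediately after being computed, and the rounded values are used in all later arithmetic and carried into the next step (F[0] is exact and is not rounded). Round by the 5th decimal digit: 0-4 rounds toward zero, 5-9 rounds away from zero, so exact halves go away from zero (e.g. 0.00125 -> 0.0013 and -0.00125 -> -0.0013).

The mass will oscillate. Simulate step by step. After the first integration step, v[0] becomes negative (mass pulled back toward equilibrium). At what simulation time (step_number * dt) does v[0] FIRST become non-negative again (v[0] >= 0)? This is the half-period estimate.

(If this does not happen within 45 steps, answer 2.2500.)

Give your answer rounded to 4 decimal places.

Answer: 2.2500

Derivation:
Step 0: x=[8.7000] v=[0.0000]
Step 1: x=[8.6921] v=[-0.1575]
Step 2: x=[8.6764] v=[-0.3144]
Step 3: x=[8.6529] v=[-0.4701]
Step 4: x=[8.6217] v=[-0.6241]
Step 5: x=[8.5829] v=[-0.7757]
Step 6: x=[8.5367] v=[-0.9244]
Step 7: x=[8.4832] v=[-1.0697]
Step 8: x=[8.4227] v=[-1.2109]
Step 9: x=[8.3553] v=[-1.3476]
Step 10: x=[8.2813] v=[-1.4793]
Step 11: x=[8.2010] v=[-1.6054]
Step 12: x=[8.1147] v=[-1.7255]
Step 13: x=[8.0227] v=[-1.8391]
Step 14: x=[7.9254] v=[-1.9458]
Step 15: x=[7.8231] v=[-2.0452]
Step 16: x=[7.7163] v=[-2.1369]
Step 17: x=[7.6053] v=[-2.2206]
Step 18: x=[7.4905] v=[-2.2960]
Step 19: x=[7.3724] v=[-2.3628]
Step 20: x=[7.2514] v=[-2.4207]
Step 21: x=[7.1279] v=[-2.4696]
Step 22: x=[7.0024] v=[-2.5092]
Step 23: x=[6.8754] v=[-2.5394]
Step 24: x=[6.7474] v=[-2.5601]
Step 25: x=[6.6188] v=[-2.5712]
Step 26: x=[6.4902] v=[-2.5726]
Step 27: x=[6.3620] v=[-2.5644]
Step 28: x=[6.2347] v=[-2.5466]
Step 29: x=[6.1087] v=[-2.5192]
Step 30: x=[5.9846] v=[-2.4824]
Step 31: x=[5.8628] v=[-2.4362]
Step 32: x=[5.7438] v=[-2.3809]
Step 33: x=[5.6280] v=[-2.3167]
Step 34: x=[5.5158] v=[-2.2438]
Step 35: x=[5.4077] v=[-2.1625]
Step 36: x=[5.3040] v=[-2.0731]
Step 37: x=[5.2052] v=[-1.9759]
Step 38: x=[5.1116] v=[-1.8713]
Step 39: x=[5.0236] v=[-1.7597]
Step 40: x=[4.9415] v=[-1.6415]
Step 41: x=[4.8656] v=[-1.5171]
Step 42: x=[4.7963] v=[-1.3870]
Step 43: x=[4.7337] v=[-1.2517]
Step 44: x=[4.6781] v=[-1.1117]
Step 45: x=[4.6297] v=[-0.9676]
v[0] did not become non-negative within 45 steps; using fallback time=2.2500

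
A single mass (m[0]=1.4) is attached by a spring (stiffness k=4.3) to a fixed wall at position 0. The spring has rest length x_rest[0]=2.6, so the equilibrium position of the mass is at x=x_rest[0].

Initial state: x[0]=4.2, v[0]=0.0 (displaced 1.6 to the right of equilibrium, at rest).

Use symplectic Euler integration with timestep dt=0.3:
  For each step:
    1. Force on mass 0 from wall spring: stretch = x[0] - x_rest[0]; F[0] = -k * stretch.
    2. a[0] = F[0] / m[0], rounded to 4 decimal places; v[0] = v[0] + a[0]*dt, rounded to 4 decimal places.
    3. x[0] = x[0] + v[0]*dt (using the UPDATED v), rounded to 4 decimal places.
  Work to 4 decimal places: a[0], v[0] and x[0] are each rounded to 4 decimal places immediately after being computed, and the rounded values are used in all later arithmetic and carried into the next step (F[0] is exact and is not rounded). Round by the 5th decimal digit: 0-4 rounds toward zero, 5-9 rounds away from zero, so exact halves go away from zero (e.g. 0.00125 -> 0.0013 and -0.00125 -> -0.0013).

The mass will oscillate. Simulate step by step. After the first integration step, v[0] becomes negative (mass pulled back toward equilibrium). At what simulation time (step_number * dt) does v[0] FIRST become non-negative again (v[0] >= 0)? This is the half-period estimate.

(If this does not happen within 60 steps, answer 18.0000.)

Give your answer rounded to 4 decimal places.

Answer: 1.8000

Derivation:
Step 0: x=[4.2000] v=[0.0000]
Step 1: x=[3.7577] v=[-1.4743]
Step 2: x=[2.9954] v=[-2.5410]
Step 3: x=[2.1238] v=[-2.9053]
Step 4: x=[1.3839] v=[-2.4665]
Step 5: x=[0.9801] v=[-1.3459]
Step 6: x=[1.0241] v=[0.1467]
First v>=0 after going negative at step 6, time=1.8000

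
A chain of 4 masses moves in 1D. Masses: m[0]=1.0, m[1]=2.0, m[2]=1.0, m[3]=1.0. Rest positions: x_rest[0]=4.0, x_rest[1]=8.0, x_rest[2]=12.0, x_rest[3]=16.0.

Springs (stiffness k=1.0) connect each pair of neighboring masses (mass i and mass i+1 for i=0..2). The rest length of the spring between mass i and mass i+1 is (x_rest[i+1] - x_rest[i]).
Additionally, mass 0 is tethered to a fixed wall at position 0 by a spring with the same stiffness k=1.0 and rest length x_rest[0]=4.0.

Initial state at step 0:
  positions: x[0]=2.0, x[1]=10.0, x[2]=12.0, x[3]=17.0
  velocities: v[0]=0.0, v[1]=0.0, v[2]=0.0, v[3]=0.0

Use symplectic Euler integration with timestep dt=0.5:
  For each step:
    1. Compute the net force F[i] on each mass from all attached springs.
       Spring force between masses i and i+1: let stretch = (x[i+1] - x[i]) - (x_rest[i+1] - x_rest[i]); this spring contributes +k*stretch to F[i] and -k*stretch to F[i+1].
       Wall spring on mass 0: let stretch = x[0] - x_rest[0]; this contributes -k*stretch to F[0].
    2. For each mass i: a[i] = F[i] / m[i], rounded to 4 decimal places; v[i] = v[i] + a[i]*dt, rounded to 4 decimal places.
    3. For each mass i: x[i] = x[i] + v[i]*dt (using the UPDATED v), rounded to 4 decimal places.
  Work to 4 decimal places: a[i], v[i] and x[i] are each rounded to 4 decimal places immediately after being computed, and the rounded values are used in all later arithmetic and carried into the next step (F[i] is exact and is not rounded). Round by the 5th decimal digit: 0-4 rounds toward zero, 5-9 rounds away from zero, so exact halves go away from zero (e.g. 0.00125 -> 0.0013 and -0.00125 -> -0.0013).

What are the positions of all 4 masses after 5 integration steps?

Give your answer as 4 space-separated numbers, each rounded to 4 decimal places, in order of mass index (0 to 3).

Step 0: x=[2.0000 10.0000 12.0000 17.0000] v=[0.0000 0.0000 0.0000 0.0000]
Step 1: x=[3.5000 9.2500 12.7500 16.7500] v=[3.0000 -1.5000 1.5000 -0.5000]
Step 2: x=[5.5625 8.2188 13.6250 16.5000] v=[4.1250 -2.0625 1.7500 -0.5000]
Step 3: x=[6.8985 7.5313 13.8672 16.5313] v=[2.6719 -1.3750 0.4844 0.0625]
Step 4: x=[6.6680 7.5567 13.1915 16.8966] v=[-0.4610 0.0508 -1.3515 0.7305]
Step 5: x=[4.9927 8.1754 12.0333 17.3356] v=[-3.3507 1.2374 -2.3164 0.8780]

Answer: 4.9927 8.1754 12.0333 17.3356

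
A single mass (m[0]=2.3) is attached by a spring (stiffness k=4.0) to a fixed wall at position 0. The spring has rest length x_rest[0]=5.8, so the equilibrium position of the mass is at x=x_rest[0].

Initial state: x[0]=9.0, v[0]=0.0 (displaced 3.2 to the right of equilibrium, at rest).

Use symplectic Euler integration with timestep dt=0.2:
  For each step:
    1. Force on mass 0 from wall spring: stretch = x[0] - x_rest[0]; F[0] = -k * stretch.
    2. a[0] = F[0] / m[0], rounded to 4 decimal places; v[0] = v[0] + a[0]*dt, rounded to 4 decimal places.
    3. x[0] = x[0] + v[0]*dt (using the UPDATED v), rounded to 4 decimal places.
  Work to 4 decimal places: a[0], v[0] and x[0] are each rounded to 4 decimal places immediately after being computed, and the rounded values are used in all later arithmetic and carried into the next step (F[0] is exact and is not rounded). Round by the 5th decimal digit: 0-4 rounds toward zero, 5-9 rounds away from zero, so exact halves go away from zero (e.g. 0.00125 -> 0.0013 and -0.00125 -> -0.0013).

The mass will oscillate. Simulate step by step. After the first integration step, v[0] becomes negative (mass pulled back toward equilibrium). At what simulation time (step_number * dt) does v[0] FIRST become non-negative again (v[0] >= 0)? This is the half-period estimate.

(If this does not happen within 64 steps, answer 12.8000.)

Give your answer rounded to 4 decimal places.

Step 0: x=[9.0000] v=[0.0000]
Step 1: x=[8.7774] v=[-1.1130]
Step 2: x=[8.3477] v=[-2.1486]
Step 3: x=[7.7407] v=[-3.0348]
Step 4: x=[6.9987] v=[-3.7098]
Step 5: x=[6.1734] v=[-4.1267]
Step 6: x=[5.3221] v=[-4.2566]
Step 7: x=[4.5040] v=[-4.0904]
Step 8: x=[3.7761] v=[-3.6396]
Step 9: x=[3.1890] v=[-2.9356]
Step 10: x=[2.7835] v=[-2.0274]
Step 11: x=[2.5879] v=[-0.9782]
Step 12: x=[2.6157] v=[0.1391]
First v>=0 after going negative at step 12, time=2.4000

Answer: 2.4000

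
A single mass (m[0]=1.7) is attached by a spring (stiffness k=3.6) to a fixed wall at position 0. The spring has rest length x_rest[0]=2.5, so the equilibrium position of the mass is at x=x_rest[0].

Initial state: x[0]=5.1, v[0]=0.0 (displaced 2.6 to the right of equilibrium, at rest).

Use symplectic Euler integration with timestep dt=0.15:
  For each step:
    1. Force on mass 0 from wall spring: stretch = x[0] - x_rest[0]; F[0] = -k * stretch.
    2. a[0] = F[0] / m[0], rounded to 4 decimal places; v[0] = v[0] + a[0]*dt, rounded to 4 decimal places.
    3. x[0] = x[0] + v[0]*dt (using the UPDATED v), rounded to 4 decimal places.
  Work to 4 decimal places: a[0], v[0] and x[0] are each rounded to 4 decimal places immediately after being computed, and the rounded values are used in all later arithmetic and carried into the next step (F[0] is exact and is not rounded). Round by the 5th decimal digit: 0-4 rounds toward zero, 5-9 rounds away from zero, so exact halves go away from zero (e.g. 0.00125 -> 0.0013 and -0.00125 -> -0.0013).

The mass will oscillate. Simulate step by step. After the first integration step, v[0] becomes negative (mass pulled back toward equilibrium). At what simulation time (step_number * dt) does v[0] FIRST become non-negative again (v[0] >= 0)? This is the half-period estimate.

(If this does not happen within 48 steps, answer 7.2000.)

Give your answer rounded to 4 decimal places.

Answer: 2.2500

Derivation:
Step 0: x=[5.1000] v=[0.0000]
Step 1: x=[4.9761] v=[-0.8259]
Step 2: x=[4.7342] v=[-1.6124]
Step 3: x=[4.3859] v=[-2.3221]
Step 4: x=[3.9477] v=[-2.9212]
Step 5: x=[3.4405] v=[-3.3811]
Step 6: x=[2.8885] v=[-3.6798]
Step 7: x=[2.3180] v=[-3.8032]
Step 8: x=[1.7562] v=[-3.7454]
Step 9: x=[1.2298] v=[-3.5091]
Step 10: x=[0.7640] v=[-3.1056]
Step 11: x=[0.3809] v=[-2.5542]
Step 12: x=[0.0987] v=[-1.8811]
Step 13: x=[-0.0690] v=[-1.1183]
Step 14: x=[-0.1143] v=[-0.3023]
Step 15: x=[-0.0351] v=[0.5281]
First v>=0 after going negative at step 15, time=2.2500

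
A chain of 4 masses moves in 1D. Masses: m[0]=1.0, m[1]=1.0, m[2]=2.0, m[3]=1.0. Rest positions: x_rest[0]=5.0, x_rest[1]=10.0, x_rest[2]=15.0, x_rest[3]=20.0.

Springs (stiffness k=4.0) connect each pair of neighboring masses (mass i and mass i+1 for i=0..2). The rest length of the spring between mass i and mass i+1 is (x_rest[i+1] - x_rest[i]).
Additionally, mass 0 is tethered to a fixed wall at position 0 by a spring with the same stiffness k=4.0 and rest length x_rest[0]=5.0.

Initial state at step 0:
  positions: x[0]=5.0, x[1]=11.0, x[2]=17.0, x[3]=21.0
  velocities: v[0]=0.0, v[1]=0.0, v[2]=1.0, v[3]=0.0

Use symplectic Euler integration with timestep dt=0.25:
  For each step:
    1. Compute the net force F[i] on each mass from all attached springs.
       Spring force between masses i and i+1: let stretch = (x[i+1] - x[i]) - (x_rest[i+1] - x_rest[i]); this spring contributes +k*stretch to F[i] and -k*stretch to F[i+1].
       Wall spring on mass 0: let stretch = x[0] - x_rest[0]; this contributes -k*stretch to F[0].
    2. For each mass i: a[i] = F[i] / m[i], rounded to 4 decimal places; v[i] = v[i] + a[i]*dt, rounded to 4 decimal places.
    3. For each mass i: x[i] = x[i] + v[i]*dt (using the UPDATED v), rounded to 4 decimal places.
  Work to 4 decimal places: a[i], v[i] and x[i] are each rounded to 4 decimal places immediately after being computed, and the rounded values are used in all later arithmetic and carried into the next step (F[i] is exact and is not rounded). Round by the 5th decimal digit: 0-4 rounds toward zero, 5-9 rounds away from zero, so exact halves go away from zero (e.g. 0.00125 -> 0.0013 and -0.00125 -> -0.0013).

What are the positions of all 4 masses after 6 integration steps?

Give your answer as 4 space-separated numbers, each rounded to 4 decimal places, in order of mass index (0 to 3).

Answer: 5.7950 11.2695 16.2041 22.0645

Derivation:
Step 0: x=[5.0000 11.0000 17.0000 21.0000] v=[0.0000 0.0000 1.0000 0.0000]
Step 1: x=[5.2500 11.0000 17.0000 21.2500] v=[1.0000 0.0000 0.0000 1.0000]
Step 2: x=[5.6250 11.0625 16.7813 21.6875] v=[1.5000 0.2500 -0.8750 1.7500]
Step 3: x=[5.9531 11.1953 16.4610 22.1485] v=[1.3125 0.5313 -1.2813 1.8438]
Step 4: x=[6.1035 11.3340 16.1934 22.4376] v=[0.6016 0.5548 -1.0704 1.1563]
Step 5: x=[6.0357 11.3799 16.0989 22.4156] v=[-0.2714 0.1837 -0.3780 -0.0879]
Step 6: x=[5.7950 11.2695 16.2041 22.0645] v=[-0.9629 -0.4415 0.4209 -1.4046]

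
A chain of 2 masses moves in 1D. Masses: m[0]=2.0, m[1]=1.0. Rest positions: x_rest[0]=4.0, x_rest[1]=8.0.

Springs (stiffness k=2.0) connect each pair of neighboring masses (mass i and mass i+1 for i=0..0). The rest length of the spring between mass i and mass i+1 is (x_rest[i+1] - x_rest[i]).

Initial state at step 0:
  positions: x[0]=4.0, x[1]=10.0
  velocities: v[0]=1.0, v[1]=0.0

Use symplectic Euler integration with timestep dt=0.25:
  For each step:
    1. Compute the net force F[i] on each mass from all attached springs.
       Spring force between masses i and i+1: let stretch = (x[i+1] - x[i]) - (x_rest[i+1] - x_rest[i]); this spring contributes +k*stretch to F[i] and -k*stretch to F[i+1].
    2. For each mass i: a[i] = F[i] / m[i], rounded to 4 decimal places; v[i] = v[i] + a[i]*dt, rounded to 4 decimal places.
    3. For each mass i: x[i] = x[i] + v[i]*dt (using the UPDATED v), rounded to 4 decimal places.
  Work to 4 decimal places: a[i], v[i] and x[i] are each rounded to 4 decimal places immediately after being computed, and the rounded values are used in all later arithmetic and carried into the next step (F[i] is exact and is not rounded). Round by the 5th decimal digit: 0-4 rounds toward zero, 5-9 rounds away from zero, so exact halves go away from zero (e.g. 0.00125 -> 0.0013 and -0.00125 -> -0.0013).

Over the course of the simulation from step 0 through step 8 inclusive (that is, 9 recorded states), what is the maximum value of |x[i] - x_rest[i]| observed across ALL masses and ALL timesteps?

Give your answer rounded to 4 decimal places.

Step 0: x=[4.0000 10.0000] v=[1.0000 0.0000]
Step 1: x=[4.3750 9.7500] v=[1.5000 -1.0000]
Step 2: x=[4.8360 9.3281] v=[1.8438 -1.6875]
Step 3: x=[5.3277 8.8447] v=[1.9668 -1.9336]
Step 4: x=[5.7892 8.4217] v=[1.8461 -1.6921]
Step 5: x=[6.1653 8.1696] v=[1.5042 -1.0084]
Step 6: x=[6.4166 8.1670] v=[1.0053 -0.0106]
Step 7: x=[6.5273 8.4456] v=[0.4429 1.1142]
Step 8: x=[6.5079 8.9844] v=[-0.0775 2.1551]
Max displacement = 2.5273

Answer: 2.5273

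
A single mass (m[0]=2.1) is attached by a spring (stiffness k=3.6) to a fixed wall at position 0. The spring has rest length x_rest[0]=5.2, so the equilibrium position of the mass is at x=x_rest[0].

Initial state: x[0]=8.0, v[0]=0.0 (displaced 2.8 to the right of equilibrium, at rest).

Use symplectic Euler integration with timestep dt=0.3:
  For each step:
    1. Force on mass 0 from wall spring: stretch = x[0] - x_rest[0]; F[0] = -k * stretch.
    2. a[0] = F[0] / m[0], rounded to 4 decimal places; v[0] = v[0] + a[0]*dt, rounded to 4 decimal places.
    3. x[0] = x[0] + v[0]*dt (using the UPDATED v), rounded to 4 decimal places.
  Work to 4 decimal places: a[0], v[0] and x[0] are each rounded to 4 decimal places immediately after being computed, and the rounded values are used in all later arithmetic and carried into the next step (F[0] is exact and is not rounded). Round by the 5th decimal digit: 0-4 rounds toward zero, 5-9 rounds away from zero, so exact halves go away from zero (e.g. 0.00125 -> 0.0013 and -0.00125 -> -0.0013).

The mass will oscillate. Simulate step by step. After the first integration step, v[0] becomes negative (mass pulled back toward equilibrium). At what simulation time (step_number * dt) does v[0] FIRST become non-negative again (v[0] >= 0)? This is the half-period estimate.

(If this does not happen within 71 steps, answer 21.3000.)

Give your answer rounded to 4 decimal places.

Answer: 2.4000

Derivation:
Step 0: x=[8.0000] v=[0.0000]
Step 1: x=[7.5680] v=[-1.4400]
Step 2: x=[6.7707] v=[-2.6578]
Step 3: x=[5.7310] v=[-3.4656]
Step 4: x=[4.6094] v=[-3.7387]
Step 5: x=[3.5789] v=[-3.4350]
Step 6: x=[2.7985] v=[-2.6013]
Step 7: x=[2.3886] v=[-1.3662]
Step 8: x=[2.4125] v=[0.0797]
First v>=0 after going negative at step 8, time=2.4000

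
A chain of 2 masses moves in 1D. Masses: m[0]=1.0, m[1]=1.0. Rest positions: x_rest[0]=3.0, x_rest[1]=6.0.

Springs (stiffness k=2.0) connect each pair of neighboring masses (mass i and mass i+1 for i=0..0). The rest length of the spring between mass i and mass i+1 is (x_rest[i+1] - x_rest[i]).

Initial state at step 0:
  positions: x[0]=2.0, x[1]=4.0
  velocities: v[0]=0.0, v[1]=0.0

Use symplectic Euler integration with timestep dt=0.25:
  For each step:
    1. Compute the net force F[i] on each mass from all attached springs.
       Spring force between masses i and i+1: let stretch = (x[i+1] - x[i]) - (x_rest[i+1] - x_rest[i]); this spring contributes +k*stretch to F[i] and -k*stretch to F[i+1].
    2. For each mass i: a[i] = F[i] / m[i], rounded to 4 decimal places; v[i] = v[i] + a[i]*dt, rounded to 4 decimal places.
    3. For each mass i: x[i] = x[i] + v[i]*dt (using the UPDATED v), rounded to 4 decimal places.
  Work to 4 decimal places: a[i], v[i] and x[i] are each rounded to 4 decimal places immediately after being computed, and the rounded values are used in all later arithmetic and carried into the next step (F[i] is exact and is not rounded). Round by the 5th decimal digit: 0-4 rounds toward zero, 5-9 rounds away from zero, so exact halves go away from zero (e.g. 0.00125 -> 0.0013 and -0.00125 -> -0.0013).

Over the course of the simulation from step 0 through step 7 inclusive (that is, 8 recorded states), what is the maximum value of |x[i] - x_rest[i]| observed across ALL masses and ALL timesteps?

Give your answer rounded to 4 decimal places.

Step 0: x=[2.0000 4.0000] v=[0.0000 0.0000]
Step 1: x=[1.8750 4.1250] v=[-0.5000 0.5000]
Step 2: x=[1.6563 4.3438] v=[-0.8750 0.8750]
Step 3: x=[1.3985 4.6016] v=[-1.0313 1.0313]
Step 4: x=[1.1661 4.8341] v=[-0.9298 0.9298]
Step 5: x=[1.0172 4.9831] v=[-0.5958 0.5958]
Step 6: x=[0.9890 5.0113] v=[-0.1129 0.1129]
Step 7: x=[1.0886 4.9117] v=[0.3983 -0.3983]
Max displacement = 2.0110

Answer: 2.0110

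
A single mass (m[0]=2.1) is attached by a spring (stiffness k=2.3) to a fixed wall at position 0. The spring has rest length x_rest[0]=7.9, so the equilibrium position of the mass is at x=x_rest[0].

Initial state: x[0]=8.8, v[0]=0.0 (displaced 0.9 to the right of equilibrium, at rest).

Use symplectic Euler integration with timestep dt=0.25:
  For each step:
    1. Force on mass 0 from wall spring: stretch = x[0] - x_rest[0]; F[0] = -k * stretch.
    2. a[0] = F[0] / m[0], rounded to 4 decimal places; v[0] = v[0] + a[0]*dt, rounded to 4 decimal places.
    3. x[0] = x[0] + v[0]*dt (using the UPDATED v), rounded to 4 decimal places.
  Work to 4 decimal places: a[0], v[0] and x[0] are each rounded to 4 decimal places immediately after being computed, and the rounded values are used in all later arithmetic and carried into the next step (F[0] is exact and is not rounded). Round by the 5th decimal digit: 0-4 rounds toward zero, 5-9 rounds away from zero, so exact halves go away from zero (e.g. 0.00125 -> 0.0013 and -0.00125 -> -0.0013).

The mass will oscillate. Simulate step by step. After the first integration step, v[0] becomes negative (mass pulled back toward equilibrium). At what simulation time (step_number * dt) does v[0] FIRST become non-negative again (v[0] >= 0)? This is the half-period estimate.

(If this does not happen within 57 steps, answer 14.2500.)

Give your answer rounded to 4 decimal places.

Step 0: x=[8.8000] v=[0.0000]
Step 1: x=[8.7384] v=[-0.2464]
Step 2: x=[8.6194] v=[-0.4760]
Step 3: x=[8.4512] v=[-0.6730]
Step 4: x=[8.2452] v=[-0.8239]
Step 5: x=[8.0156] v=[-0.9184]
Step 6: x=[7.7781] v=[-0.9501]
Step 7: x=[7.5489] v=[-0.9167]
Step 8: x=[7.3438] v=[-0.8206]
Step 9: x=[7.1767] v=[-0.6683]
Step 10: x=[7.0591] v=[-0.4703]
Step 11: x=[6.9991] v=[-0.2401]
Step 12: x=[7.0008] v=[0.0066]
First v>=0 after going negative at step 12, time=3.0000

Answer: 3.0000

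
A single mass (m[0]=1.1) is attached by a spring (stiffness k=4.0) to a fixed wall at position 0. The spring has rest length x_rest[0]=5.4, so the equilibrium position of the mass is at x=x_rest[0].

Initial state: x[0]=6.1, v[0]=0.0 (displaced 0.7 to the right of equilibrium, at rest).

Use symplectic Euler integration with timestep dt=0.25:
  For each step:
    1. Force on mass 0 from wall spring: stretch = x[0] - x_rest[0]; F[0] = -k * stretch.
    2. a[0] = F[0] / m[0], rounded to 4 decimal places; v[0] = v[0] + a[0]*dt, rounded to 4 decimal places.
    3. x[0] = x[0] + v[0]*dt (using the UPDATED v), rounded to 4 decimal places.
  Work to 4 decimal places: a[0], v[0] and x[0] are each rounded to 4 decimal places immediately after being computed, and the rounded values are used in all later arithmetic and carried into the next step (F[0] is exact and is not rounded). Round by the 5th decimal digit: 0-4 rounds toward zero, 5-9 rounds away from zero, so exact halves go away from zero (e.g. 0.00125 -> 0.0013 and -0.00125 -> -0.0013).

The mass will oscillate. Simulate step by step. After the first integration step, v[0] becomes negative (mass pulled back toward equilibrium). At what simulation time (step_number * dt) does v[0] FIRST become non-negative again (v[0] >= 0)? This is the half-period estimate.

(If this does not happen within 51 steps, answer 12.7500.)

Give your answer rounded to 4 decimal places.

Step 0: x=[6.1000] v=[0.0000]
Step 1: x=[5.9409] v=[-0.6364]
Step 2: x=[5.6589] v=[-1.1281]
Step 3: x=[5.3180] v=[-1.3635]
Step 4: x=[4.9958] v=[-1.2890]
Step 5: x=[4.7654] v=[-0.9216]
Step 6: x=[4.6792] v=[-0.3447]
Step 7: x=[4.7569] v=[0.3106]
First v>=0 after going negative at step 7, time=1.7500

Answer: 1.7500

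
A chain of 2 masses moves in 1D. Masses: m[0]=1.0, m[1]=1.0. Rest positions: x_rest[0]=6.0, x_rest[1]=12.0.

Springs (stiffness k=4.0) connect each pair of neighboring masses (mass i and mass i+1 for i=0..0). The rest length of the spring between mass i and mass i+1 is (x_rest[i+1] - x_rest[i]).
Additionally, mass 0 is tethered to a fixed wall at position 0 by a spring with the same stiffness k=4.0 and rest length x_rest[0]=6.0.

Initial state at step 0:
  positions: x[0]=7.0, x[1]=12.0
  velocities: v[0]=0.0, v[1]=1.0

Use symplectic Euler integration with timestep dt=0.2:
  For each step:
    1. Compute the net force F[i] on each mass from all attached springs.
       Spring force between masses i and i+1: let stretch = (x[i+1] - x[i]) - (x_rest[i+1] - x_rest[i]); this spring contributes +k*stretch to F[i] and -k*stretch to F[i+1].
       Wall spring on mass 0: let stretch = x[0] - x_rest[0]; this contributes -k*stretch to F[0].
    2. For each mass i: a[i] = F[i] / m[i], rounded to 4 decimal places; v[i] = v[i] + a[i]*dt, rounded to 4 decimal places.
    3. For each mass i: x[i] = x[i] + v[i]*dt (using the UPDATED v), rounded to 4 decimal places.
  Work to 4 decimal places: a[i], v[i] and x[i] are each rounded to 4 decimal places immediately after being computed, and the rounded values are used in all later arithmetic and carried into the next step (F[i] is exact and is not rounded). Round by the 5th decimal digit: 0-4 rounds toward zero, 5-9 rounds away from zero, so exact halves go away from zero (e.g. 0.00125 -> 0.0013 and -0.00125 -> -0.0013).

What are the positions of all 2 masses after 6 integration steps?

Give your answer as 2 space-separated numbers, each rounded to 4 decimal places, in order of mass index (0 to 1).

Answer: 6.1405 12.7005

Derivation:
Step 0: x=[7.0000 12.0000] v=[0.0000 1.0000]
Step 1: x=[6.6800 12.3600] v=[-1.6000 1.8000]
Step 2: x=[6.2000 12.7712] v=[-2.4000 2.0560]
Step 3: x=[5.7794 13.0910] v=[-2.1030 1.5990]
Step 4: x=[5.6040 13.2009] v=[-0.8772 0.5497]
Step 5: x=[5.7474 13.0553] v=[0.7171 -0.7278]
Step 6: x=[6.1405 12.7005] v=[1.9655 -1.7741]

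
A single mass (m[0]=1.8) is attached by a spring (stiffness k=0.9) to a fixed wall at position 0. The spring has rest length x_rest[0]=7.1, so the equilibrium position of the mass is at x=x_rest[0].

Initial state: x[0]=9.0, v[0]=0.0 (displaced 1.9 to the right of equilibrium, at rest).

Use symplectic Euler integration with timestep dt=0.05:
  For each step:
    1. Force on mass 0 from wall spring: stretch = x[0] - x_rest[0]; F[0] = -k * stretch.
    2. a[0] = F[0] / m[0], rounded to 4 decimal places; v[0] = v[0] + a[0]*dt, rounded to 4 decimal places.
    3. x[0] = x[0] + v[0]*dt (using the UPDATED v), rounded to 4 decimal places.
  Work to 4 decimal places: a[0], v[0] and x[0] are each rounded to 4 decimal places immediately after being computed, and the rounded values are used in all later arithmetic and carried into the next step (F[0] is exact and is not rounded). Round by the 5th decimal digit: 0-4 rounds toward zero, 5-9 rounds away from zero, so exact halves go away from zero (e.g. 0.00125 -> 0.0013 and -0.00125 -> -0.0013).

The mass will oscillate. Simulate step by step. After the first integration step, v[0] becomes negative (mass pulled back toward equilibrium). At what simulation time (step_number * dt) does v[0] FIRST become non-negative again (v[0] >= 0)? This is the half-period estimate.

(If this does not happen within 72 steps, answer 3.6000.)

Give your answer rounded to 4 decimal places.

Answer: 3.6000

Derivation:
Step 0: x=[9.0000] v=[0.0000]
Step 1: x=[8.9976] v=[-0.0475]
Step 2: x=[8.9929] v=[-0.0949]
Step 3: x=[8.9858] v=[-0.1422]
Step 4: x=[8.9763] v=[-0.1893]
Step 5: x=[8.9645] v=[-0.2362]
Step 6: x=[8.9504] v=[-0.2828]
Step 7: x=[8.9339] v=[-0.3291]
Step 8: x=[8.9152] v=[-0.3750]
Step 9: x=[8.8942] v=[-0.4204]
Step 10: x=[8.8709] v=[-0.4653]
Step 11: x=[8.8454] v=[-0.5096]
Step 12: x=[8.8177] v=[-0.5532]
Step 13: x=[8.7879] v=[-0.5961]
Step 14: x=[8.7560] v=[-0.6383]
Step 15: x=[8.7220] v=[-0.6797]
Step 16: x=[8.6860] v=[-0.7203]
Step 17: x=[8.6480] v=[-0.7600]
Step 18: x=[8.6081] v=[-0.7987]
Step 19: x=[8.5663] v=[-0.8364]
Step 20: x=[8.5226] v=[-0.8731]
Step 21: x=[8.4772] v=[-0.9087]
Step 22: x=[8.4300] v=[-0.9431]
Step 23: x=[8.3812] v=[-0.9764]
Step 24: x=[8.3308] v=[-1.0084]
Step 25: x=[8.2788] v=[-1.0392]
Step 26: x=[8.2254] v=[-1.0687]
Step 27: x=[8.1706] v=[-1.0968]
Step 28: x=[8.1144] v=[-1.1236]
Step 29: x=[8.0570] v=[-1.1490]
Step 30: x=[7.9984] v=[-1.1729]
Step 31: x=[7.9386] v=[-1.1954]
Step 32: x=[7.8778] v=[-1.2164]
Step 33: x=[7.8160] v=[-1.2358]
Step 34: x=[7.7533] v=[-1.2537]
Step 35: x=[7.6898] v=[-1.2700]
Step 36: x=[7.6256] v=[-1.2847]
Step 37: x=[7.5607] v=[-1.2978]
Step 38: x=[7.4952] v=[-1.3093]
Step 39: x=[7.4292] v=[-1.3192]
Step 40: x=[7.3628] v=[-1.3274]
Step 41: x=[7.2961] v=[-1.3340]
Step 42: x=[7.2292] v=[-1.3389]
Step 43: x=[7.1621] v=[-1.3421]
Step 44: x=[7.0949] v=[-1.3437]
Step 45: x=[7.0277] v=[-1.3436]
Step 46: x=[6.9606] v=[-1.3418]
Step 47: x=[6.8937] v=[-1.3383]
Step 48: x=[6.8270] v=[-1.3331]
Step 49: x=[6.7607] v=[-1.3263]
Step 50: x=[6.6948] v=[-1.3178]
Step 51: x=[6.6294] v=[-1.3077]
Step 52: x=[6.5646] v=[-1.2959]
Step 53: x=[6.5005] v=[-1.2825]
Step 54: x=[6.4371] v=[-1.2675]
Step 55: x=[6.3746] v=[-1.2509]
Step 56: x=[6.3130] v=[-1.2328]
Step 57: x=[6.2523] v=[-1.2131]
Step 58: x=[6.1927] v=[-1.1919]
Step 59: x=[6.1342] v=[-1.1692]
Step 60: x=[6.0769] v=[-1.1451]
Step 61: x=[6.0209] v=[-1.1195]
Step 62: x=[5.9663] v=[-1.0925]
Step 63: x=[5.9131] v=[-1.0642]
Step 64: x=[5.8614] v=[-1.0345]
Step 65: x=[5.8112] v=[-1.0035]
Step 66: x=[5.7626] v=[-0.9713]
Step 67: x=[5.7157] v=[-0.9379]
Step 68: x=[5.6705] v=[-0.9033]
Step 69: x=[5.6271] v=[-0.8676]
Step 70: x=[5.5856] v=[-0.8308]
Step 71: x=[5.5460] v=[-0.7929]
Step 72: x=[5.5083] v=[-0.7541]
v[0] did not become non-negative within 72 steps; using fallback time=3.6000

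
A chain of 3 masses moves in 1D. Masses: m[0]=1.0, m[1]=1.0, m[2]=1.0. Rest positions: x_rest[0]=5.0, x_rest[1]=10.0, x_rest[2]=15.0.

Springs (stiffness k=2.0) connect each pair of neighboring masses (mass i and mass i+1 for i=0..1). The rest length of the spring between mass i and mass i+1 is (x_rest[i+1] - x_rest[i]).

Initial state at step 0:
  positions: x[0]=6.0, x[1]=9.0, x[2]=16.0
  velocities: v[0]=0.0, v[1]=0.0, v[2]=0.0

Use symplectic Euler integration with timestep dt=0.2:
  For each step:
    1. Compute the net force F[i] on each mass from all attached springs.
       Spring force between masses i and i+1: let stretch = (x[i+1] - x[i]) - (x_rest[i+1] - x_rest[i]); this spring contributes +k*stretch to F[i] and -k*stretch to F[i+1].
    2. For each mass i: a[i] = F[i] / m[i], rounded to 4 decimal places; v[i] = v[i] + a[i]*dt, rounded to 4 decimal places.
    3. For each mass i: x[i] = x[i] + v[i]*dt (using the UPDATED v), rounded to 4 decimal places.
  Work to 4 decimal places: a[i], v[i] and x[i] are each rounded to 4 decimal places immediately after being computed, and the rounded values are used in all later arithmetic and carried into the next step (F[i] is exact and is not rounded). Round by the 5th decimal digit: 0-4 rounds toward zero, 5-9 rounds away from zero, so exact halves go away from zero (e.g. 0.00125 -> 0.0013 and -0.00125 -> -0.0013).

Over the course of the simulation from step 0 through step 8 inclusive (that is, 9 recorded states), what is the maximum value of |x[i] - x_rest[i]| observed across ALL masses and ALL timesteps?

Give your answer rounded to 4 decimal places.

Answer: 1.7047

Derivation:
Step 0: x=[6.0000 9.0000 16.0000] v=[0.0000 0.0000 0.0000]
Step 1: x=[5.8400 9.3200 15.8400] v=[-0.8000 1.6000 -0.8000]
Step 2: x=[5.5584 9.8832 15.5584] v=[-1.4080 2.8160 -1.4080]
Step 3: x=[5.2228 10.5544 15.2228] v=[-1.6781 3.3562 -1.6781]
Step 4: x=[4.9137 11.1726 14.9137] v=[-1.5455 3.0909 -1.5455]
Step 5: x=[4.7053 11.5894 14.7053] v=[-1.0419 2.0838 -1.0419]
Step 6: x=[4.6476 11.7047 14.6476] v=[-0.2883 0.5765 -0.2883]
Step 7: x=[4.7545 11.4909 14.7545] v=[0.5345 -1.0692 0.5345]
Step 8: x=[5.0003 10.9992 15.0003] v=[1.2291 -2.4583 1.2291]
Max displacement = 1.7047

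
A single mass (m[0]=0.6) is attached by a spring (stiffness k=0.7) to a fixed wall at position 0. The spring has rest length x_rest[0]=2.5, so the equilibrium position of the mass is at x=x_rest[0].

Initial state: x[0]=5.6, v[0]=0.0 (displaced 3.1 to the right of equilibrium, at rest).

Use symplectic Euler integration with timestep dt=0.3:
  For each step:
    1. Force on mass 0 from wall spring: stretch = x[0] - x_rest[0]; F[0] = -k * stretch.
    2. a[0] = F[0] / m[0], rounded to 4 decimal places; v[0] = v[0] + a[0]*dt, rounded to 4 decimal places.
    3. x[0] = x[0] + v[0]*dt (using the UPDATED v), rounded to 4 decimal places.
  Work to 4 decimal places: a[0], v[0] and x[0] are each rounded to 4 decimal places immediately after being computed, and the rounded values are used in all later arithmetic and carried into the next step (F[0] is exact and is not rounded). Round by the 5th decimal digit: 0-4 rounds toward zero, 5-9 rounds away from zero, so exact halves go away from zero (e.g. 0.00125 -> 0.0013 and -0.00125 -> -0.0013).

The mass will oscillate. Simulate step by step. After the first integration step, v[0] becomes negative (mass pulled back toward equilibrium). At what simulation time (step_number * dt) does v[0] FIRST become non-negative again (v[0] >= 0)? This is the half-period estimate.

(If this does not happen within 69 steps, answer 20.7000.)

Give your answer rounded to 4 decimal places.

Answer: 3.0000

Derivation:
Step 0: x=[5.6000] v=[0.0000]
Step 1: x=[5.2745] v=[-1.0850]
Step 2: x=[4.6577] v=[-2.0561]
Step 3: x=[3.8143] v=[-2.8113]
Step 4: x=[2.8329] v=[-3.2713]
Step 5: x=[1.8166] v=[-3.3878]
Step 6: x=[0.8720] v=[-3.1486]
Step 7: x=[0.0984] v=[-2.5788]
Step 8: x=[-0.4231] v=[-1.7382]
Step 9: x=[-0.6376] v=[-0.7151]
Step 10: x=[-0.5227] v=[0.3831]
First v>=0 after going negative at step 10, time=3.0000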